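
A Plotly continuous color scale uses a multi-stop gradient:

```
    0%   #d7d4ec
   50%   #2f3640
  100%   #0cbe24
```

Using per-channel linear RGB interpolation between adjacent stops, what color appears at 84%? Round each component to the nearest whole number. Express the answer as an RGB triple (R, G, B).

84% lies between the 50% and 100% stops, so the local fraction is t = (84 − 50)/(100 − 50) = 34/50 ≈ 0.68.
#2f3640 → (47, 54, 64); #0cbe24 → (12, 190, 36).
R = 47 + 0.68 × (12 − 47) = 23.2 → 23
G = 54 + 0.68 × (190 − 54) = 146.48 → 146
B = 64 + 0.68 × (36 − 64) = 44.96 → 45

(23, 146, 45)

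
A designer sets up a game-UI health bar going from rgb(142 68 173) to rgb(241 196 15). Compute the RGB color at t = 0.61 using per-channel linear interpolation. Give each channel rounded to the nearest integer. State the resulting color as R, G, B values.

R = 142 + 0.61 × (241 − 142) = 142 + 0.61 × 99 = 202.39 → 202
G = 68 + 0.61 × (196 − 68) = 68 + 0.61 × 128 = 146.08 → 146
B = 173 + 0.61 × (15 − 173) = 173 + 0.61 × -158 = 76.62 → 77
So the blended color is (202, 146, 77), about #ca924d.

(202, 146, 77)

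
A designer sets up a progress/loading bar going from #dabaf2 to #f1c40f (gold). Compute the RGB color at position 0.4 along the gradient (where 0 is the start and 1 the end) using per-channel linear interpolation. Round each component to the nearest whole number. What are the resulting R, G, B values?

(227, 190, 151)

#dabaf2 → (218, 186, 242); #f1c40f → (241, 196, 15).
R = 218 + 0.4 × (241 − 218) = 218 + 0.4 × 23 = 227.2 → 227
G = 186 + 0.4 × (196 − 186) = 186 + 0.4 × 10 = 190 → 190
B = 242 + 0.4 × (15 − 242) = 242 + 0.4 × -227 = 151.2 → 151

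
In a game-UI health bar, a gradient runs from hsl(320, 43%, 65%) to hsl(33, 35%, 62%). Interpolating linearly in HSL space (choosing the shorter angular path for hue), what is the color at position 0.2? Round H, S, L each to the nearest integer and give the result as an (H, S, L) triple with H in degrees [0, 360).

Hue: 33 − 320 = -287°, but |-287| > 180 so the shorter arc goes the other way: Δh = -287 + 360 = 73°.
H = 320 + 0.2 × (73) = 334.6 → 335°
S = 43 + 0.2 × (35 − 43) = 41.4 → 41%
L = 65 + 0.2 × (62 − 65) = 64.4 → 64%

(335, 41, 64)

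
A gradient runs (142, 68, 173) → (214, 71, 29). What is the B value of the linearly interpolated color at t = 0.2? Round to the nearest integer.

144

B = 173 + 0.2 × (29 − 173) = 144.2 → 144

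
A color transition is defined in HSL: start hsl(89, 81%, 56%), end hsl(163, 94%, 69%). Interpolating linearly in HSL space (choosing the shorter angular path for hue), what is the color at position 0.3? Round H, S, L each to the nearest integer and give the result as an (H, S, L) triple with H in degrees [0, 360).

(111, 85, 60)

Hue arc: Δh = 163 − 89 = 74° (|Δh| ≤ 180, already the shorter path).
H = 89 + 0.3 × (74) = 111.2 → 111°
S = 81 + 0.3 × (94 − 81) = 84.9 → 85%
L = 56 + 0.3 × (69 − 56) = 59.9 → 60%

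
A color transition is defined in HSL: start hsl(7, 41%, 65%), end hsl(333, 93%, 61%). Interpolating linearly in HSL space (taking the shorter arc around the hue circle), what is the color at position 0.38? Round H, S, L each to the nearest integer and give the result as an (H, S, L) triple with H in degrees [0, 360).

(354, 61, 63)

Hue: 333 − 7 = 326°, but |326| > 180 so the shorter arc goes the other way: Δh = 326 − 360 = -34°.
H = 7 + 0.38 × (-34) = -5.92 → -6 → -6 mod 360 = 354°
S = 41 + 0.38 × (93 − 41) = 60.76 → 61%
L = 65 + 0.38 × (61 − 65) = 63.48 → 63%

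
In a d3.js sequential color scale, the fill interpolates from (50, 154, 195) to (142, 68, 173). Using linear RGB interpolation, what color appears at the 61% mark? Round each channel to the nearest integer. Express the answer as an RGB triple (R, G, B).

61% corresponds to t = 0.61.
R = 50 + 0.61 × (142 − 50) = 50 + 0.61 × 92 = 106.12 → 106
G = 154 + 0.61 × (68 − 154) = 154 + 0.61 × -86 = 101.54 → 102
B = 195 + 0.61 × (173 − 195) = 195 + 0.61 × -22 = 181.58 → 182

(106, 102, 182)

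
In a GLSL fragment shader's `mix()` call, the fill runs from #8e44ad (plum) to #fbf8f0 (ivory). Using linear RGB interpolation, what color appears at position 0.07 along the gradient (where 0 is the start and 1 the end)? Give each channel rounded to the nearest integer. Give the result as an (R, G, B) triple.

(150, 81, 178)

#8e44ad → (142, 68, 173); #fbf8f0 → (251, 248, 240).
R = 142 + 0.07 × (251 − 142) = 142 + 0.07 × 109 = 149.63 → 150
G = 68 + 0.07 × (248 − 68) = 68 + 0.07 × 180 = 80.6 → 81
B = 173 + 0.07 × (240 − 173) = 173 + 0.07 × 67 = 177.69 → 178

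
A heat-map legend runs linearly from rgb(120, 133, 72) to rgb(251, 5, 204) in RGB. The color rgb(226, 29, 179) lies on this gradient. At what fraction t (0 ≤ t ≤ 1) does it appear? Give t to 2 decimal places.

0.81

Invert the lerp on the B channel (largest span, 132): t = (179 − 72) / (204 − 72) = 107/132 = 0.81061.
Check on R: (226 − 120)/(251 − 120) = 0.8092 ✓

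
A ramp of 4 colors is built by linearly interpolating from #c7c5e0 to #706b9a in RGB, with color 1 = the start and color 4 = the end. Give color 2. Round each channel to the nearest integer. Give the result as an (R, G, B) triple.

With 4 swatches and endpoints inclusive, swatch 2 sits at t = (2 − 1)/(4 − 1) = 1/3 ≈ 0.3333.
#c7c5e0 → (199, 197, 224); #706b9a → (112, 107, 154).
R = 199 + 0.3333 × (112 − 199) = 170.003 → 170
G = 197 + 0.3333 × (107 − 197) = 167.003 → 167
B = 224 + 0.3333 × (154 − 224) = 200.669 → 201

(170, 167, 201)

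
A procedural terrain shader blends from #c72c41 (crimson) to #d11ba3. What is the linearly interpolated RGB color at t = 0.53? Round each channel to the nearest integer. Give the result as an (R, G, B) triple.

(204, 35, 117)

#c72c41 → (199, 44, 65); #d11ba3 → (209, 27, 163).
R = 199 + 0.53 × (209 − 199) = 199 + 0.53 × 10 = 204.3 → 204
G = 44 + 0.53 × (27 − 44) = 44 + 0.53 × -17 = 34.99 → 35
B = 65 + 0.53 × (163 − 65) = 65 + 0.53 × 98 = 116.94 → 117
So the blended color is (204, 35, 117), about #cc2375.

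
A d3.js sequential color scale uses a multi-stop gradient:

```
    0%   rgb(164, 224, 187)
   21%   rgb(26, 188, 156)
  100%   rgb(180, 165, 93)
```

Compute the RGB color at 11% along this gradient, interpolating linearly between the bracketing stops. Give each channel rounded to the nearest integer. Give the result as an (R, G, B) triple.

(92, 205, 171)

11% lies between the 0% and 21% stops, so the local fraction is t = (11 − 0)/(21 − 0) = 11/21 ≈ 0.5238.
R = 164 + 0.5238 × (26 − 164) = 91.716 → 92
G = 224 + 0.5238 × (188 − 224) = 205.143 → 205
B = 187 + 0.5238 × (156 − 187) = 170.762 → 171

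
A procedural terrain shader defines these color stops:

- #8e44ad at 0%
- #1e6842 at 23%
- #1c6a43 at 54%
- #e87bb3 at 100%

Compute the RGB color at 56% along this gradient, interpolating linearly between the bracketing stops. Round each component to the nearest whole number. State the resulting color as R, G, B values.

(37, 107, 72)

56% lies between the 54% and 100% stops, so the local fraction is t = (56 − 54)/(100 − 54) = 2/46 ≈ 0.0435.
#1c6a43 → (28, 106, 67); #e87bb3 → (232, 123, 179).
R = 28 + 0.0435 × (232 − 28) = 36.874 → 37
G = 106 + 0.0435 × (123 − 106) = 106.74 → 107
B = 67 + 0.0435 × (179 − 67) = 71.872 → 72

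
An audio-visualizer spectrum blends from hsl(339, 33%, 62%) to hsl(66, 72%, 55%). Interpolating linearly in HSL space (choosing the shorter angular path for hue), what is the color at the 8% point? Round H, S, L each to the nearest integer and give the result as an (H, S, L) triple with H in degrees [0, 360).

(346, 36, 61)

Hue: 66 − 339 = -273°, but |-273| > 180 so the shorter arc goes the other way: Δh = -273 + 360 = 87°.
H = 339 + 0.08 × (87) = 345.96 → 346°
S = 33 + 0.08 × (72 − 33) = 36.12 → 36%
L = 62 + 0.08 × (55 − 62) = 61.44 → 61%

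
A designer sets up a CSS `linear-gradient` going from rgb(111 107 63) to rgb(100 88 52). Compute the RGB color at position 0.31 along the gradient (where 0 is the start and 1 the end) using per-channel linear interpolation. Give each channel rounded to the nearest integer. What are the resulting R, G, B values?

(108, 101, 60)

R = 111 + 0.31 × (100 − 111) = 111 + 0.31 × -11 = 107.59 → 108
G = 107 + 0.31 × (88 − 107) = 107 + 0.31 × -19 = 101.11 → 101
B = 63 + 0.31 × (52 − 63) = 63 + 0.31 × -11 = 59.59 → 60
So the blended color is (108, 101, 60), about #6c653c.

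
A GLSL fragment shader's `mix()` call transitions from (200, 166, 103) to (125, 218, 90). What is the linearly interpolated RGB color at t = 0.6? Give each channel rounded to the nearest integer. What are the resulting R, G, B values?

(155, 197, 95)

R = 200 + 0.6 × (125 − 200) = 200 + 0.6 × -75 = 155 → 155
G = 166 + 0.6 × (218 − 166) = 166 + 0.6 × 52 = 197.2 → 197
B = 103 + 0.6 × (90 − 103) = 103 + 0.6 × -13 = 95.2 → 95
So the blended color is (155, 197, 95), about #9bc55f.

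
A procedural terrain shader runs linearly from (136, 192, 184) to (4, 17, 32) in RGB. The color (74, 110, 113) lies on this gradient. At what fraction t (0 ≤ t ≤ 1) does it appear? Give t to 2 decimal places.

0.47

Invert the lerp on the G channel (largest span, 175): t = (110 − 192) / (17 − 192) = -82/-175 = 0.46857.
Check on R: (74 − 136)/(4 − 136) = 0.4697 ✓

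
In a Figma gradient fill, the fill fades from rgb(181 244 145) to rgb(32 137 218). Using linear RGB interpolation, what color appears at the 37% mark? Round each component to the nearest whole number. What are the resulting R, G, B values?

37% corresponds to t = 0.37.
R = 181 + 0.37 × (32 − 181) = 181 + 0.37 × -149 = 125.87 → 126
G = 244 + 0.37 × (137 − 244) = 244 + 0.37 × -107 = 204.41 → 204
B = 145 + 0.37 × (218 − 145) = 145 + 0.37 × 73 = 172.01 → 172

(126, 204, 172)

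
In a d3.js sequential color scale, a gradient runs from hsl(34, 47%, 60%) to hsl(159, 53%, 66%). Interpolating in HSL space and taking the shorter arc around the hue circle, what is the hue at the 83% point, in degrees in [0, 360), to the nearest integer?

138

Hue arc: Δh = 159 − 34 = 125° (|Δh| ≤ 180, already the shorter path).
H = 34 + 0.83 × (125) = 137.75 → 138°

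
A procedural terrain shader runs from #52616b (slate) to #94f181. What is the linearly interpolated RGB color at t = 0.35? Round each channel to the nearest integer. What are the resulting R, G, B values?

(105, 147, 115)

#52616b → (82, 97, 107); #94f181 → (148, 241, 129).
R = 82 + 0.35 × (148 − 82) = 82 + 0.35 × 66 = 105.1 → 105
G = 97 + 0.35 × (241 − 97) = 97 + 0.35 × 144 = 147.4 → 147
B = 107 + 0.35 × (129 − 107) = 107 + 0.35 × 22 = 114.7 → 115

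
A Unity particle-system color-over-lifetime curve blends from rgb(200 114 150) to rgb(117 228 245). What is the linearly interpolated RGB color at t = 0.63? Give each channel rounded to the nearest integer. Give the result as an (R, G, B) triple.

R = 200 + 0.63 × (117 − 200) = 200 + 0.63 × -83 = 147.71 → 148
G = 114 + 0.63 × (228 − 114) = 114 + 0.63 × 114 = 185.82 → 186
B = 150 + 0.63 × (245 − 150) = 150 + 0.63 × 95 = 209.85 → 210
So the blended color is (148, 186, 210), about #94bad2.

(148, 186, 210)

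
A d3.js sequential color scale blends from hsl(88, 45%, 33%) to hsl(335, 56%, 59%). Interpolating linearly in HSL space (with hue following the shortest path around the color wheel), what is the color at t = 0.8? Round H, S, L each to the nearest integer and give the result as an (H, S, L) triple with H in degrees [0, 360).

(358, 54, 54)

Hue: 335 − 88 = 247°, but |247| > 180 so the shorter arc goes the other way: Δh = 247 − 360 = -113°.
H = 88 + 0.8 × (-113) = -2.4 → -2 → -2 mod 360 = 358°
S = 45 + 0.8 × (56 − 45) = 53.8 → 54%
L = 33 + 0.8 × (59 − 33) = 53.8 → 54%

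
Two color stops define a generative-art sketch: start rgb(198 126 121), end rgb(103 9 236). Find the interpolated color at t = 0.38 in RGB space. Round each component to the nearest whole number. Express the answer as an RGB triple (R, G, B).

R = 198 + 0.38 × (103 − 198) = 198 + 0.38 × -95 = 161.9 → 162
G = 126 + 0.38 × (9 − 126) = 126 + 0.38 × -117 = 81.54 → 82
B = 121 + 0.38 × (236 − 121) = 121 + 0.38 × 115 = 164.7 → 165

(162, 82, 165)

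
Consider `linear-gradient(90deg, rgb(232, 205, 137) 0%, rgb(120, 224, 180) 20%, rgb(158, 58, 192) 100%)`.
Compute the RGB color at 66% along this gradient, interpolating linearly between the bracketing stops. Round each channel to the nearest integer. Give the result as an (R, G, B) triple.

66% lies between the 20% and 100% stops, so the local fraction is t = (66 − 20)/(100 − 20) = 46/80 ≈ 0.575.
R = 120 + 0.575 × (158 − 120) = 141.85 → 142
G = 224 + 0.575 × (58 − 224) = 128.55 → 129
B = 180 + 0.575 × (192 − 180) = 186.9 → 187

(142, 129, 187)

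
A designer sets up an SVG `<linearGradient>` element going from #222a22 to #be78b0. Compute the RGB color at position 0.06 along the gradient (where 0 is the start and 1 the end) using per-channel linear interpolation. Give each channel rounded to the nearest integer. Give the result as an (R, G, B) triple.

#222a22 → (34, 42, 34); #be78b0 → (190, 120, 176).
R = 34 + 0.06 × (190 − 34) = 34 + 0.06 × 156 = 43.36 → 43
G = 42 + 0.06 × (120 − 42) = 42 + 0.06 × 78 = 46.68 → 47
B = 34 + 0.06 × (176 − 34) = 34 + 0.06 × 142 = 42.52 → 43
So the blended color is (43, 47, 43), about #2b2f2b.

(43, 47, 43)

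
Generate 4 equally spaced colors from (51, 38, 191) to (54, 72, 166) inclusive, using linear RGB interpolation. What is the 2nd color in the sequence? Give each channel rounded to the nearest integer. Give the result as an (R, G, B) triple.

With 4 swatches and endpoints inclusive, swatch 2 sits at t = (2 − 1)/(4 − 1) = 1/3 ≈ 0.3333.
R = 51 + 0.3333 × (54 − 51) = 52 → 52
G = 38 + 0.3333 × (72 − 38) = 49.332 → 49
B = 191 + 0.3333 × (166 − 191) = 182.667 → 183

(52, 49, 183)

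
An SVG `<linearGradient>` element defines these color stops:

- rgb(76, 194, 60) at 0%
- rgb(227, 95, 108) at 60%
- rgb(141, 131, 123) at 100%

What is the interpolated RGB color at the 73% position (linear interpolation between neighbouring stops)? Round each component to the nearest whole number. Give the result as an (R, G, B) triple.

73% lies between the 60% and 100% stops, so the local fraction is t = (73 − 60)/(100 − 60) = 13/40 ≈ 0.325.
R = 227 + 0.325 × (141 − 227) = 199.05 → 199
G = 95 + 0.325 × (131 − 95) = 106.7 → 107
B = 108 + 0.325 × (123 − 108) = 112.875 → 113

(199, 107, 113)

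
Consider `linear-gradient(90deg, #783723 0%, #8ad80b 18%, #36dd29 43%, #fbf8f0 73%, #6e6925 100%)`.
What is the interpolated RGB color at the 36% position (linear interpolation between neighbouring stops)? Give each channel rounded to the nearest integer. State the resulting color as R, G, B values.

36% lies between the 18% and 43% stops, so the local fraction is t = (36 − 18)/(43 − 18) = 18/25 ≈ 0.72.
#8ad80b → (138, 216, 11); #36dd29 → (54, 221, 41).
R = 138 + 0.72 × (54 − 138) = 77.52 → 78
G = 216 + 0.72 × (221 − 216) = 219.6 → 220
B = 11 + 0.72 × (41 − 11) = 32.6 → 33

(78, 220, 33)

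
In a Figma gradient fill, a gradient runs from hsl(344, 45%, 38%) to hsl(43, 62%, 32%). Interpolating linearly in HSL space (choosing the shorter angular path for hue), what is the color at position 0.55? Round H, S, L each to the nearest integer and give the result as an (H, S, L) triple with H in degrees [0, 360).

(16, 54, 35)

Hue: 43 − 344 = -301°, but |-301| > 180 so the shorter arc goes the other way: Δh = -301 + 360 = 59°.
H = 344 + 0.55 × (59) = 376.45 → 376 → 376 mod 360 = 16°
S = 45 + 0.55 × (62 − 45) = 54.35 → 54%
L = 38 + 0.55 × (32 − 38) = 34.7 → 35%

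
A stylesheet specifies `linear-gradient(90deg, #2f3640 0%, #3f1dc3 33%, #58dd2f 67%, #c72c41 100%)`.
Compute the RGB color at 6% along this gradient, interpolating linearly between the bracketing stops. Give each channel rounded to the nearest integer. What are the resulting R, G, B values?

6% lies between the 0% and 33% stops, so the local fraction is t = (6 − 0)/(33 − 0) = 6/33 ≈ 0.1818.
#2f3640 → (47, 54, 64); #3f1dc3 → (63, 29, 195).
R = 47 + 0.1818 × (63 − 47) = 49.909 → 50
G = 54 + 0.1818 × (29 − 54) = 49.455 → 49
B = 64 + 0.1818 × (195 − 64) = 87.816 → 88

(50, 49, 88)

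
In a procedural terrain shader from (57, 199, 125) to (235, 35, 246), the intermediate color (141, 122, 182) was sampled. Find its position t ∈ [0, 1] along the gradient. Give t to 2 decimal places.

Invert the lerp on the R channel (largest span, 178): t = (141 − 57) / (235 − 57) = 84/178 = 0.47191.
Check on G: (122 − 199)/(35 − 199) = 0.4695 ✓

0.47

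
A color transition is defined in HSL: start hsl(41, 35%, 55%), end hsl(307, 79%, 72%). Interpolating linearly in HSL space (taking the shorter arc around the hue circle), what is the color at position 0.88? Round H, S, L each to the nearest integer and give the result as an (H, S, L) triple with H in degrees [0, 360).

Hue: 307 − 41 = 266°, but |266| > 180 so the shorter arc goes the other way: Δh = 266 − 360 = -94°.
H = 41 + 0.88 × (-94) = -41.72 → -42 → -42 mod 360 = 318°
S = 35 + 0.88 × (79 − 35) = 73.72 → 74%
L = 55 + 0.88 × (72 − 55) = 69.96 → 70%

(318, 74, 70)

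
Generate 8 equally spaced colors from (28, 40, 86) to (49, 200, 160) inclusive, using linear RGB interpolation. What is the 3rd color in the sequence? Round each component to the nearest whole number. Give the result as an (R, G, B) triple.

With 8 swatches and endpoints inclusive, swatch 3 sits at t = (3 − 1)/(8 − 1) = 2/7 ≈ 0.2857.
R = 28 + 0.2857 × (49 − 28) = 34 → 34
G = 40 + 0.2857 × (200 − 40) = 85.712 → 86
B = 86 + 0.2857 × (160 − 86) = 107.142 → 107

(34, 86, 107)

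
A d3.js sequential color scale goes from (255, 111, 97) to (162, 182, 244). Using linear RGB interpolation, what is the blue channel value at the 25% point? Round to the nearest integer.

B = 97 + 0.25 × (244 − 97) = 133.75 → 134

134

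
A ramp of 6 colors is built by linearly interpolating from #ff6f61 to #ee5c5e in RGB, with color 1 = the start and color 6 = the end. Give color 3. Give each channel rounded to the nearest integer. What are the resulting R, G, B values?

With 6 swatches and endpoints inclusive, swatch 3 sits at t = (3 − 1)/(6 − 1) = 2/5 ≈ 0.4.
#ff6f61 → (255, 111, 97); #ee5c5e → (238, 92, 94).
R = 255 + 0.4 × (238 − 255) = 248.2 → 248
G = 111 + 0.4 × (92 − 111) = 103.4 → 103
B = 97 + 0.4 × (94 − 97) = 95.8 → 96

(248, 103, 96)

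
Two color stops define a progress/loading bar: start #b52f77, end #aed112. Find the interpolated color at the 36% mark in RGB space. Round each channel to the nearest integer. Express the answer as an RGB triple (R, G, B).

(178, 105, 83)

#b52f77 → (181, 47, 119); #aed112 → (174, 209, 18).
36% corresponds to t = 0.36.
R = 181 + 0.36 × (174 − 181) = 181 + 0.36 × -7 = 178.48 → 178
G = 47 + 0.36 × (209 − 47) = 47 + 0.36 × 162 = 105.32 → 105
B = 119 + 0.36 × (18 − 119) = 119 + 0.36 × -101 = 82.64 → 83
So the blended color is (178, 105, 83), about #b26953.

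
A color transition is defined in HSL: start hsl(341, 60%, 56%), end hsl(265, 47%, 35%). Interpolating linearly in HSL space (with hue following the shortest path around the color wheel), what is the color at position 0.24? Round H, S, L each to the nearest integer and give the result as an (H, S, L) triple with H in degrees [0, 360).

(323, 57, 51)

Hue arc: Δh = 265 − 341 = -76° (|Δh| ≤ 180, already the shorter path).
H = 341 + 0.24 × (-76) = 322.76 → 323°
S = 60 + 0.24 × (47 − 60) = 56.88 → 57%
L = 56 + 0.24 × (35 − 56) = 50.96 → 51%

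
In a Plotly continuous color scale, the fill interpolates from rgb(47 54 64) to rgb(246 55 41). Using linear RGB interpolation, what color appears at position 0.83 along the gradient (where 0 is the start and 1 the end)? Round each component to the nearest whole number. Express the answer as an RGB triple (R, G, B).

(212, 55, 45)

R = 47 + 0.83 × (246 − 47) = 47 + 0.83 × 199 = 212.17 → 212
G = 54 + 0.83 × (55 − 54) = 54 + 0.83 × 1 = 54.83 → 55
B = 64 + 0.83 × (41 − 64) = 64 + 0.83 × -23 = 44.91 → 45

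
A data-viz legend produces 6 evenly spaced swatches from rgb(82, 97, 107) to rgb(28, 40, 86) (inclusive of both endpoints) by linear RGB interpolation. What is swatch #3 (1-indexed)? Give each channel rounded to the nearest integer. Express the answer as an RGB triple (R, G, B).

With 6 swatches and endpoints inclusive, swatch 3 sits at t = (3 − 1)/(6 − 1) = 2/5 ≈ 0.4.
R = 82 + 0.4 × (28 − 82) = 60.4 → 60
G = 97 + 0.4 × (40 − 97) = 74.2 → 74
B = 107 + 0.4 × (86 − 107) = 98.6 → 99

(60, 74, 99)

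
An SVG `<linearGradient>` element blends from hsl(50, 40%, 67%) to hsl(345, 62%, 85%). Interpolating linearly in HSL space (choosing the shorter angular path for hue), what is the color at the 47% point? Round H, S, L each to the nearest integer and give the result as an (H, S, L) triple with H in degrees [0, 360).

Hue: 345 − 50 = 295°, but |295| > 180 so the shorter arc goes the other way: Δh = 295 − 360 = -65°.
H = 50 + 0.47 × (-65) = 19.45 → 19°
S = 40 + 0.47 × (62 − 40) = 50.34 → 50%
L = 67 + 0.47 × (85 − 67) = 75.46 → 75%

(19, 50, 75)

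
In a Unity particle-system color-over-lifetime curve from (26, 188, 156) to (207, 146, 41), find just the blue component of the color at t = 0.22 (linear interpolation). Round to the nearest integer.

131

B = 156 + 0.22 × (41 − 156) = 130.7 → 131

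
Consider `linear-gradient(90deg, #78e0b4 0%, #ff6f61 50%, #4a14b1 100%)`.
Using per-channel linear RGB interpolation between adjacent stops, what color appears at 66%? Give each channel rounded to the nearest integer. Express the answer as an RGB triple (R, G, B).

(197, 82, 123)

66% lies between the 50% and 100% stops, so the local fraction is t = (66 − 50)/(100 − 50) = 16/50 ≈ 0.32.
#ff6f61 → (255, 111, 97); #4a14b1 → (74, 20, 177).
R = 255 + 0.32 × (74 − 255) = 197.08 → 197
G = 111 + 0.32 × (20 − 111) = 81.88 → 82
B = 97 + 0.32 × (177 − 97) = 122.6 → 123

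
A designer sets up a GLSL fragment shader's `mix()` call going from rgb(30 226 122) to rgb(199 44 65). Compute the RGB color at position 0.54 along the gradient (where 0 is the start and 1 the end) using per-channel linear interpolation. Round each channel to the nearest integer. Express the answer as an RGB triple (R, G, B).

R = 30 + 0.54 × (199 − 30) = 30 + 0.54 × 169 = 121.26 → 121
G = 226 + 0.54 × (44 − 226) = 226 + 0.54 × -182 = 127.72 → 128
B = 122 + 0.54 × (65 − 122) = 122 + 0.54 × -57 = 91.22 → 91
So the blended color is (121, 128, 91), about #79805b.

(121, 128, 91)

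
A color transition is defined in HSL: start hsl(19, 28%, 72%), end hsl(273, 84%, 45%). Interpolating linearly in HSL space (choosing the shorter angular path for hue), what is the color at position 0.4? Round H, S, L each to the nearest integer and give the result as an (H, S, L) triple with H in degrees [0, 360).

Hue: 273 − 19 = 254°, but |254| > 180 so the shorter arc goes the other way: Δh = 254 − 360 = -106°.
H = 19 + 0.4 × (-106) = -23.4 → -23 → -23 mod 360 = 337°
S = 28 + 0.4 × (84 − 28) = 50.4 → 50%
L = 72 + 0.4 × (45 − 72) = 61.2 → 61%

(337, 50, 61)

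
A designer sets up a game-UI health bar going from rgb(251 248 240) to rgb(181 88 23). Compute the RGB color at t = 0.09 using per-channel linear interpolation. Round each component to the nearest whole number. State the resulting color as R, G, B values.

R = 251 + 0.09 × (181 − 251) = 251 + 0.09 × -70 = 244.7 → 245
G = 248 + 0.09 × (88 − 248) = 248 + 0.09 × -160 = 233.6 → 234
B = 240 + 0.09 × (23 − 240) = 240 + 0.09 × -217 = 220.47 → 220

(245, 234, 220)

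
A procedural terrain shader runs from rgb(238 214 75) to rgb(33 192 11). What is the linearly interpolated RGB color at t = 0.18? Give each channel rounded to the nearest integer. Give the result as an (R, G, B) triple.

(201, 210, 63)

R = 238 + 0.18 × (33 − 238) = 238 + 0.18 × -205 = 201.1 → 201
G = 214 + 0.18 × (192 − 214) = 214 + 0.18 × -22 = 210.04 → 210
B = 75 + 0.18 × (11 − 75) = 75 + 0.18 × -64 = 63.48 → 63
So the blended color is (201, 210, 63), about #c9d23f.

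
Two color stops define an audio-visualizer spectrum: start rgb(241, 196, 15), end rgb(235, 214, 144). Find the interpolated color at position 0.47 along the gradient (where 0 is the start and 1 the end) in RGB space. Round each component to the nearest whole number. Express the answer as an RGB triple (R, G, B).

(238, 204, 76)

R = 241 + 0.47 × (235 − 241) = 241 + 0.47 × -6 = 238.18 → 238
G = 196 + 0.47 × (214 − 196) = 196 + 0.47 × 18 = 204.46 → 204
B = 15 + 0.47 × (144 − 15) = 15 + 0.47 × 129 = 75.63 → 76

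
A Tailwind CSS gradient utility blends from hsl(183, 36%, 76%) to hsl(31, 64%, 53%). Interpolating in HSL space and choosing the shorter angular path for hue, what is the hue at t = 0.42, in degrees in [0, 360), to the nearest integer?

119

Hue arc: Δh = 31 − 183 = -152° (|Δh| ≤ 180, already the shorter path).
H = 183 + 0.42 × (-152) = 119.16 → 119°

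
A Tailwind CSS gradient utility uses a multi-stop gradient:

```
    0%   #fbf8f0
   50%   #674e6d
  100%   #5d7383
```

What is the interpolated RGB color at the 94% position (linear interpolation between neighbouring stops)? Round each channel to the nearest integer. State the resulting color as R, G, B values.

(94, 111, 128)

94% lies between the 50% and 100% stops, so the local fraction is t = (94 − 50)/(100 − 50) = 44/50 ≈ 0.88.
#674e6d → (103, 78, 109); #5d7383 → (93, 115, 131).
R = 103 + 0.88 × (93 − 103) = 94.2 → 94
G = 78 + 0.88 × (115 − 78) = 110.56 → 111
B = 109 + 0.88 × (131 − 109) = 128.36 → 128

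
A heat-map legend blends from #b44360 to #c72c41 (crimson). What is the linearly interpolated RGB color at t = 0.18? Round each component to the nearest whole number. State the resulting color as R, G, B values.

(183, 63, 90)

#b44360 → (180, 67, 96); #c72c41 → (199, 44, 65).
R = 180 + 0.18 × (199 − 180) = 180 + 0.18 × 19 = 183.42 → 183
G = 67 + 0.18 × (44 − 67) = 67 + 0.18 × -23 = 62.86 → 63
B = 96 + 0.18 × (65 − 96) = 96 + 0.18 × -31 = 90.42 → 90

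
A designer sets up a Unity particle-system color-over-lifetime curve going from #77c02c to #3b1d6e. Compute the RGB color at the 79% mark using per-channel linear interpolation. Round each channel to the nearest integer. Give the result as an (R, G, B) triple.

#77c02c → (119, 192, 44); #3b1d6e → (59, 29, 110).
79% corresponds to t = 0.79.
R = 119 + 0.79 × (59 − 119) = 119 + 0.79 × -60 = 71.6 → 72
G = 192 + 0.79 × (29 − 192) = 192 + 0.79 × -163 = 63.23 → 63
B = 44 + 0.79 × (110 − 44) = 44 + 0.79 × 66 = 96.14 → 96
So the blended color is (72, 63, 96), about #483f60.

(72, 63, 96)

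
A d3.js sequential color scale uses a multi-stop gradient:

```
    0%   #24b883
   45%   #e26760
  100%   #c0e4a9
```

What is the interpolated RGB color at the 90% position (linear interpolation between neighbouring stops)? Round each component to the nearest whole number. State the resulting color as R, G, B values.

(198, 205, 156)

90% lies between the 45% and 100% stops, so the local fraction is t = (90 − 45)/(100 − 45) = 45/55 ≈ 0.8182.
#e26760 → (226, 103, 96); #c0e4a9 → (192, 228, 169).
R = 226 + 0.8182 × (192 − 226) = 198.181 → 198
G = 103 + 0.8182 × (228 − 103) = 205.275 → 205
B = 96 + 0.8182 × (169 − 96) = 155.729 → 156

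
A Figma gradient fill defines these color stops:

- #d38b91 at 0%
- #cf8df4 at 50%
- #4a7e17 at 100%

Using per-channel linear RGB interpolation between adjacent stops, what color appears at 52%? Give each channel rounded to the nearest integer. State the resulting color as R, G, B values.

52% lies between the 50% and 100% stops, so the local fraction is t = (52 − 50)/(100 − 50) = 2/50 ≈ 0.04.
#cf8df4 → (207, 141, 244); #4a7e17 → (74, 126, 23).
R = 207 + 0.04 × (74 − 207) = 201.68 → 202
G = 141 + 0.04 × (126 − 141) = 140.4 → 140
B = 244 + 0.04 × (23 − 244) = 235.16 → 235

(202, 140, 235)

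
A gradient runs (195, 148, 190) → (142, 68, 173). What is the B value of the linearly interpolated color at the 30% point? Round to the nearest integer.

185

B = 190 + 0.3 × (173 − 190) = 184.9 → 185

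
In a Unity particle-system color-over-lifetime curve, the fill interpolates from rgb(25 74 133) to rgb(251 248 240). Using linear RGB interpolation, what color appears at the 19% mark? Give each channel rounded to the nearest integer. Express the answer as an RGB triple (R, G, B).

19% corresponds to t = 0.19.
R = 25 + 0.19 × (251 − 25) = 25 + 0.19 × 226 = 67.94 → 68
G = 74 + 0.19 × (248 − 74) = 74 + 0.19 × 174 = 107.06 → 107
B = 133 + 0.19 × (240 − 133) = 133 + 0.19 × 107 = 153.33 → 153
So the blended color is (68, 107, 153), about #446b99.

(68, 107, 153)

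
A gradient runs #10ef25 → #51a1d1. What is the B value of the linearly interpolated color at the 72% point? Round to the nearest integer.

161

B₁ = 37 (from #10ef25), B₂ = 209 (from #51a1d1).
B = 37 + 0.72 × (209 − 37) = 160.84 → 161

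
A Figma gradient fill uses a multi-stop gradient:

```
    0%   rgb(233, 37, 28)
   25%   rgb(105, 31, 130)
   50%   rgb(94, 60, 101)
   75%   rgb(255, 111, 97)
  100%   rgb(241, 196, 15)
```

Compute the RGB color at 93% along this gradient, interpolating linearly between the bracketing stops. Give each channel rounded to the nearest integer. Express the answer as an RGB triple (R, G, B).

(245, 172, 38)

93% lies between the 75% and 100% stops, so the local fraction is t = (93 − 75)/(100 − 75) = 18/25 ≈ 0.72.
R = 255 + 0.72 × (241 − 255) = 244.92 → 245
G = 111 + 0.72 × (196 − 111) = 172.2 → 172
B = 97 + 0.72 × (15 − 97) = 37.96 → 38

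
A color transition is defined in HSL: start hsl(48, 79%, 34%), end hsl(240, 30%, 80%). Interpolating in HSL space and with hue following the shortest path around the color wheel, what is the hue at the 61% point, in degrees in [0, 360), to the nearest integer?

Hue: 240 − 48 = 192°, but |192| > 180 so the shorter arc goes the other way: Δh = 192 − 360 = -168°.
H = 48 + 0.61 × (-168) = -54.48 → -54 → -54 mod 360 = 306°

306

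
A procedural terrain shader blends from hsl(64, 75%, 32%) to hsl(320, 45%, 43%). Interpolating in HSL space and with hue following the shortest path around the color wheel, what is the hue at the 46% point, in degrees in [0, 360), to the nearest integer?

16

Hue: 320 − 64 = 256°, but |256| > 180 so the shorter arc goes the other way: Δh = 256 − 360 = -104°.
H = 64 + 0.46 × (-104) = 16.16 → 16°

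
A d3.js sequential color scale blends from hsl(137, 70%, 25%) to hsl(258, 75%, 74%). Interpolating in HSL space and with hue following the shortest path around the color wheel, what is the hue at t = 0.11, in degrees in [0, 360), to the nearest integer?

150

Hue arc: Δh = 258 − 137 = 121° (|Δh| ≤ 180, already the shorter path).
H = 137 + 0.11 × (121) = 150.31 → 150°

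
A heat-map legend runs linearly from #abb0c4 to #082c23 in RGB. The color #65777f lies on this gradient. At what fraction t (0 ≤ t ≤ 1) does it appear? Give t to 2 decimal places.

Invert the lerp on the R channel (largest span, 163): t = (101 − 171) / (8 − 171) = -70/-163 = 0.42945.
Check on G: (119 − 176)/(44 − 176) = 0.4318 ✓

0.43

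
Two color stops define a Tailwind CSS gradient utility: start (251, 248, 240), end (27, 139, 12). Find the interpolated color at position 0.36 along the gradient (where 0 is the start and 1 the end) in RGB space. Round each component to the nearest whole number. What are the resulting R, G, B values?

R = 251 + 0.36 × (27 − 251) = 251 + 0.36 × -224 = 170.36 → 170
G = 248 + 0.36 × (139 − 248) = 248 + 0.36 × -109 = 208.76 → 209
B = 240 + 0.36 × (12 − 240) = 240 + 0.36 × -228 = 157.92 → 158
So the blended color is (170, 209, 158), about #aad19e.

(170, 209, 158)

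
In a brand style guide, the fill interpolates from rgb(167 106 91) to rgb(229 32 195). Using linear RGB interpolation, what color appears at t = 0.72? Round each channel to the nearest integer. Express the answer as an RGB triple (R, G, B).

R = 167 + 0.72 × (229 − 167) = 167 + 0.72 × 62 = 211.64 → 212
G = 106 + 0.72 × (32 − 106) = 106 + 0.72 × -74 = 52.72 → 53
B = 91 + 0.72 × (195 − 91) = 91 + 0.72 × 104 = 165.88 → 166

(212, 53, 166)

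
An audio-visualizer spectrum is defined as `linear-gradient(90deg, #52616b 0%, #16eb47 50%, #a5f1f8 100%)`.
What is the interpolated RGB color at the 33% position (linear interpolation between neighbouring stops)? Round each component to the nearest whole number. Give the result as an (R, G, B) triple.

33% lies between the 0% and 50% stops, so the local fraction is t = (33 − 0)/(50 − 0) = 33/50 ≈ 0.66.
#52616b → (82, 97, 107); #16eb47 → (22, 235, 71).
R = 82 + 0.66 × (22 − 82) = 42.4 → 42
G = 97 + 0.66 × (235 − 97) = 188.08 → 188
B = 107 + 0.66 × (71 − 107) = 83.24 → 83

(42, 188, 83)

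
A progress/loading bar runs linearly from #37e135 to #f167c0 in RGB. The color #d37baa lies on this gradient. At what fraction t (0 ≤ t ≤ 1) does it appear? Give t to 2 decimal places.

0.84

Invert the lerp on the R channel (largest span, 186): t = (211 − 55) / (241 − 55) = 156/186 = 0.83871.
Check on G: (123 − 225)/(103 − 225) = 0.8361 ✓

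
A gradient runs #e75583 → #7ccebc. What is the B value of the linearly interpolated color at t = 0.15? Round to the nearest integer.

140

B₁ = 131 (from #e75583), B₂ = 188 (from #7ccebc).
B = 131 + 0.15 × (188 − 131) = 139.55 → 140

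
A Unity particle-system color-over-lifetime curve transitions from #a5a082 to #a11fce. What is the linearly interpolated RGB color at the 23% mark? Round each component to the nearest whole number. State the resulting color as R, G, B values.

#a5a082 → (165, 160, 130); #a11fce → (161, 31, 206).
23% corresponds to t = 0.23.
R = 165 + 0.23 × (161 − 165) = 165 + 0.23 × -4 = 164.08 → 164
G = 160 + 0.23 × (31 − 160) = 160 + 0.23 × -129 = 130.33 → 130
B = 130 + 0.23 × (206 − 130) = 130 + 0.23 × 76 = 147.48 → 147
So the blended color is (164, 130, 147), about #a48293.

(164, 130, 147)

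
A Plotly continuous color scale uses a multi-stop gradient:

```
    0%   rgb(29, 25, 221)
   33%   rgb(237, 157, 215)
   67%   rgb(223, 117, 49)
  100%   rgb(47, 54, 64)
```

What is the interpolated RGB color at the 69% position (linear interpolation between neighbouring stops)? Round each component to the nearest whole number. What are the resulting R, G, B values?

(212, 113, 50)

69% lies between the 67% and 100% stops, so the local fraction is t = (69 − 67)/(100 − 67) = 2/33 ≈ 0.0606.
R = 223 + 0.0606 × (47 − 223) = 212.334 → 212
G = 117 + 0.0606 × (54 − 117) = 113.182 → 113
B = 49 + 0.0606 × (64 − 49) = 49.909 → 50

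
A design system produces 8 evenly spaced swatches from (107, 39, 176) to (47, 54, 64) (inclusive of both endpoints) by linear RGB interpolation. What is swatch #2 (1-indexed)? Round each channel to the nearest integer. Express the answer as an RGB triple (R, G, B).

(98, 41, 160)

With 8 swatches and endpoints inclusive, swatch 2 sits at t = (2 − 1)/(8 − 1) = 1/7 ≈ 0.1429.
R = 107 + 0.1429 × (47 − 107) = 98.426 → 98
G = 39 + 0.1429 × (54 − 39) = 41.144 → 41
B = 176 + 0.1429 × (64 − 176) = 159.995 → 160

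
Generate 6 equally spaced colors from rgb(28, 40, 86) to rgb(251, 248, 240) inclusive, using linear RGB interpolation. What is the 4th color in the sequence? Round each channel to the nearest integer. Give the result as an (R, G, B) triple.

(162, 165, 178)

With 6 swatches and endpoints inclusive, swatch 4 sits at t = (4 − 1)/(6 − 1) = 3/5 ≈ 0.6.
R = 28 + 0.6 × (251 − 28) = 161.8 → 162
G = 40 + 0.6 × (248 − 40) = 164.8 → 165
B = 86 + 0.6 × (240 − 86) = 178.4 → 178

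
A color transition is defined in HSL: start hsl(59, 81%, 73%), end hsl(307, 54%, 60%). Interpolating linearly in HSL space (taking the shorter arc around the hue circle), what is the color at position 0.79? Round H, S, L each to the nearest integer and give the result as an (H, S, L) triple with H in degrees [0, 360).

Hue: 307 − 59 = 248°, but |248| > 180 so the shorter arc goes the other way: Δh = 248 − 360 = -112°.
H = 59 + 0.79 × (-112) = -29.48 → -29 → -29 mod 360 = 331°
S = 81 + 0.79 × (54 − 81) = 59.67 → 60%
L = 73 + 0.79 × (60 − 73) = 62.73 → 63%

(331, 60, 63)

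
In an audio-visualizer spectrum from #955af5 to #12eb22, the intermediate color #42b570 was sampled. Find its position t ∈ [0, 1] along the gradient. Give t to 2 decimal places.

0.63

Invert the lerp on the B channel (largest span, 211): t = (112 − 245) / (34 − 245) = -133/-211 = 0.63033.
Check on R: (66 − 149)/(18 − 149) = 0.6336 ✓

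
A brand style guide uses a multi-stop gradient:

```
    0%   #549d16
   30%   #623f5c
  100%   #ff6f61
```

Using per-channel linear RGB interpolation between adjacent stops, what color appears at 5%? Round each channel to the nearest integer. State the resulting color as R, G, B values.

5% lies between the 0% and 30% stops, so the local fraction is t = (5 − 0)/(30 − 0) = 5/30 ≈ 0.1667.
#549d16 → (84, 157, 22); #623f5c → (98, 63, 92).
R = 84 + 0.1667 × (98 − 84) = 86.334 → 86
G = 157 + 0.1667 × (63 − 157) = 141.33 → 141
B = 22 + 0.1667 × (92 − 22) = 33.669 → 34

(86, 141, 34)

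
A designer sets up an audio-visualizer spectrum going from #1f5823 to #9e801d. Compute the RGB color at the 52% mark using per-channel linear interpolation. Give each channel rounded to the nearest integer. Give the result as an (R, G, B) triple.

#1f5823 → (31, 88, 35); #9e801d → (158, 128, 29).
52% corresponds to t = 0.52.
R = 31 + 0.52 × (158 − 31) = 31 + 0.52 × 127 = 97.04 → 97
G = 88 + 0.52 × (128 − 88) = 88 + 0.52 × 40 = 108.8 → 109
B = 35 + 0.52 × (29 − 35) = 35 + 0.52 × -6 = 31.88 → 32

(97, 109, 32)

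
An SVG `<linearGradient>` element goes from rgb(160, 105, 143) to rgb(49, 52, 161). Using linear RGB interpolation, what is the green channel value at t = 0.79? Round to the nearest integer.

G = 105 + 0.79 × (52 − 105) = 63.13 → 63

63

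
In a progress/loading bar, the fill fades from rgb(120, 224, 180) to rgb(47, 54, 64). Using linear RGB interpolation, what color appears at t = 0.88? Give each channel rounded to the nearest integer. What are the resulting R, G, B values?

(56, 74, 78)

R = 120 + 0.88 × (47 − 120) = 120 + 0.88 × -73 = 55.76 → 56
G = 224 + 0.88 × (54 − 224) = 224 + 0.88 × -170 = 74.4 → 74
B = 180 + 0.88 × (64 − 180) = 180 + 0.88 × -116 = 77.92 → 78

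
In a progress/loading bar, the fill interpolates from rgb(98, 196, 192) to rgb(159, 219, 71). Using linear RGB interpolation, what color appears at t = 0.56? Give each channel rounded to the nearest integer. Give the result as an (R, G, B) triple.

R = 98 + 0.56 × (159 − 98) = 98 + 0.56 × 61 = 132.16 → 132
G = 196 + 0.56 × (219 − 196) = 196 + 0.56 × 23 = 208.88 → 209
B = 192 + 0.56 × (71 − 192) = 192 + 0.56 × -121 = 124.24 → 124

(132, 209, 124)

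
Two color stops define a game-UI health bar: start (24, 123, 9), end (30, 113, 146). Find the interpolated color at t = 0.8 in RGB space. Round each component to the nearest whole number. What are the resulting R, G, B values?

R = 24 + 0.8 × (30 − 24) = 24 + 0.8 × 6 = 28.8 → 29
G = 123 + 0.8 × (113 − 123) = 123 + 0.8 × -10 = 115 → 115
B = 9 + 0.8 × (146 − 9) = 9 + 0.8 × 137 = 118.6 → 119

(29, 115, 119)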